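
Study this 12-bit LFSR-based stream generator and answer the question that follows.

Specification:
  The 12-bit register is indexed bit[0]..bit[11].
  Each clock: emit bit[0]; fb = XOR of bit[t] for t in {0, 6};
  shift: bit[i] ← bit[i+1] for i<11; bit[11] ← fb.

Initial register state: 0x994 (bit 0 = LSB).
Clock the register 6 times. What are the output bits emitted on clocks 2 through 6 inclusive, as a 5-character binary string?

reg_0 = 0x994
clock 1: out=0, reg = 0x4CA
clock 2: out=0, reg = 0xA65
clock 3: out=1, reg = 0x532
clock 4: out=0, reg = 0x299
clock 5: out=1, reg = 0x94C
clock 6: out=0, reg = 0xCA6

01010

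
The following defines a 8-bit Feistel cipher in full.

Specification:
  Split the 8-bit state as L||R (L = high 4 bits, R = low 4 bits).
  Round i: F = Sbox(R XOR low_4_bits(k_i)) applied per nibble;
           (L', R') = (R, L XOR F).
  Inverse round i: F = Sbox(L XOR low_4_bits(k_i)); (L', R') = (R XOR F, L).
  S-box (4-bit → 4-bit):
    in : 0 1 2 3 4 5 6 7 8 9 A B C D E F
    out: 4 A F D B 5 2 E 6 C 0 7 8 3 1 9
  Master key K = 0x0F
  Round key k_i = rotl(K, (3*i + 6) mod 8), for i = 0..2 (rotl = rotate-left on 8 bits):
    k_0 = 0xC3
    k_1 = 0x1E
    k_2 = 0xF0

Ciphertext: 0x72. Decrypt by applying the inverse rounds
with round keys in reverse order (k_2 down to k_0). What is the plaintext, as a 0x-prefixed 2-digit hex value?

0xB8

s_0 = ciphertext = 0x72
s_1 = InvRound(s_0, k_2) = 0xC7
s_2 = InvRound(s_1, k_1) = 0x8C
s_3 = InvRound(s_2, k_0) = 0xB8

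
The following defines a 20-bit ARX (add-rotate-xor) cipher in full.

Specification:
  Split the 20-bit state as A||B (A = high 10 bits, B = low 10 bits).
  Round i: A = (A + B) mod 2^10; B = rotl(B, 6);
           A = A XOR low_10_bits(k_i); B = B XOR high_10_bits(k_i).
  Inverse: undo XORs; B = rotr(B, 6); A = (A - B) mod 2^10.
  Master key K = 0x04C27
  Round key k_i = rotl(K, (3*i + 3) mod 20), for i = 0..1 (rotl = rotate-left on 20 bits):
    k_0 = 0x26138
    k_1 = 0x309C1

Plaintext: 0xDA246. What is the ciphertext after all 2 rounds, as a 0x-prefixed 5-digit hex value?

s_0 = plaintext = 0xDA246
s_1 = Round(s_0, k_0) = 0x2593C
s_2 = Round(s_1, k_1) = 0x04FD1

0x04FD1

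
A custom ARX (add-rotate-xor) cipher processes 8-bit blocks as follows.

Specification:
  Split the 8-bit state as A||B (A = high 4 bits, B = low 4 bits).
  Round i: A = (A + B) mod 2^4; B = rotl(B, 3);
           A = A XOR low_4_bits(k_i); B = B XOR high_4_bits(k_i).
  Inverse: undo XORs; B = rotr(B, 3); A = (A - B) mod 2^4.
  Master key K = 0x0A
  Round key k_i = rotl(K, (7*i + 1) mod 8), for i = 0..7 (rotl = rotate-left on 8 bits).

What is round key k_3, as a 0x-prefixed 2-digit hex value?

0x82

K = 0x0A
k_0 = rotl(K, (7*0+1) mod 8) = rotl(K, 1) = 0x14
k_1 = rotl(K, (7*1+1) mod 8) = rotl(K, 0) = 0x0A
k_2 = rotl(K, (7*2+1) mod 8) = rotl(K, 7) = 0x05
k_3 = rotl(K, (7*3+1) mod 8) = rotl(K, 6) = 0x82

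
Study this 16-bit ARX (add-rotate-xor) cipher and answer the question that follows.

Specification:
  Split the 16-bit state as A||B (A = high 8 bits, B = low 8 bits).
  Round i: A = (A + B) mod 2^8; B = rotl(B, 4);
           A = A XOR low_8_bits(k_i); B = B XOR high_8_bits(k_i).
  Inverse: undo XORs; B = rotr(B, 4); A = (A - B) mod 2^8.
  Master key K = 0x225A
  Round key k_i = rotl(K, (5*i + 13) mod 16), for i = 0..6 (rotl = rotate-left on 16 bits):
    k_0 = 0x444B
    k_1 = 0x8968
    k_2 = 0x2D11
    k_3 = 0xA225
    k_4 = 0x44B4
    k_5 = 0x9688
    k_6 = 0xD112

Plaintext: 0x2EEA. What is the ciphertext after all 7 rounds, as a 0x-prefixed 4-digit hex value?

0x2089

s_0 = plaintext = 0x2EEA
s_1 = Round(s_0, k_0) = 0x53EA
s_2 = Round(s_1, k_1) = 0x5527
s_3 = Round(s_2, k_2) = 0x6D5F
s_4 = Round(s_3, k_3) = 0xE957
s_5 = Round(s_4, k_4) = 0xF431
s_6 = Round(s_5, k_5) = 0xAD85
s_7 = Round(s_6, k_6) = 0x2089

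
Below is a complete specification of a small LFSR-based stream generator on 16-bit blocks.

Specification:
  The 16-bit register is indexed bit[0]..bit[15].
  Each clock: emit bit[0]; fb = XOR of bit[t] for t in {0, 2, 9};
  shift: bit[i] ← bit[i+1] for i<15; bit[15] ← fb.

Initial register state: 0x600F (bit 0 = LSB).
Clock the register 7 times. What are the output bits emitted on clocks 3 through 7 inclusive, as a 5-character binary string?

11000

reg_0 = 0x600F
clock 1: out=1, reg = 0x3007
clock 2: out=1, reg = 0x1803
clock 3: out=1, reg = 0x8C01
clock 4: out=1, reg = 0xC600
clock 5: out=0, reg = 0xE300
clock 6: out=0, reg = 0xF180
clock 7: out=0, reg = 0x78C0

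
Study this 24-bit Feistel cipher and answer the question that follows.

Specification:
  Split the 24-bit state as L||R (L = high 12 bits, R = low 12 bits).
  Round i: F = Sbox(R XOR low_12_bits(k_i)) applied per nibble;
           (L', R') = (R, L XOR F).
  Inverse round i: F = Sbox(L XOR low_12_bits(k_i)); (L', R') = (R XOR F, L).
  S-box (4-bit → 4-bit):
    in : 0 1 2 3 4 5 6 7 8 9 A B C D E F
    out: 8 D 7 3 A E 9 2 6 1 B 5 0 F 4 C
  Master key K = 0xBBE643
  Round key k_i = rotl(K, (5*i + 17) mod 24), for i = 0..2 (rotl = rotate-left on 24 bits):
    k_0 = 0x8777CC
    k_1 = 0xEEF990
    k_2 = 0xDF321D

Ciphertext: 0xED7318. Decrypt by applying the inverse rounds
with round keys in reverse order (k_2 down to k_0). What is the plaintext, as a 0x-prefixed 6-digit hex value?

s_0 = ciphertext = 0xED7318
s_1 = InvRound(s_0, k_2) = 0x313ED7
s_2 = InvRound(s_1, k_1) = 0x5B4313
s_3 = InvRound(s_2, k_0) = 0x4355B4

0x4355B4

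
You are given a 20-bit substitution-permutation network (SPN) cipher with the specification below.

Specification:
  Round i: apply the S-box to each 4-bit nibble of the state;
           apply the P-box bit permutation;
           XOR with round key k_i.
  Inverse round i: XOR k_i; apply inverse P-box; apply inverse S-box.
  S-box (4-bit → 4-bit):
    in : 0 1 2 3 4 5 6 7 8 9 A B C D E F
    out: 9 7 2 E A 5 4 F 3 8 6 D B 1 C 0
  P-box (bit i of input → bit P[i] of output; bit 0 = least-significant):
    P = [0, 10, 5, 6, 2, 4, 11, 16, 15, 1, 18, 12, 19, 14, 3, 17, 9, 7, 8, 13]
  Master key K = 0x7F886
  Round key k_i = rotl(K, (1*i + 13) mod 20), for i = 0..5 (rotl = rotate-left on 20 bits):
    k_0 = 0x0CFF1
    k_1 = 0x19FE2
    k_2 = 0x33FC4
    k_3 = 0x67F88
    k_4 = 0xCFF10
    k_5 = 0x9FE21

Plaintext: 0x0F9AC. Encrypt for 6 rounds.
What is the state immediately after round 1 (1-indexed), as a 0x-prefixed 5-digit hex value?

s_0 = plaintext = 0x0F9AC
s_1 = Round(s_0, k_0) = 0x0F1A0
s_2 = Round(s_1, k_1) = 0x535B1
s_3 = Round(s_2, k_2) = 0x4F0E9
s_4 = Round(s_3, k_3) = 0x7C748
s_5 = Round(s_4, k_4) = 0x30883
s_6 = Round(s_5, k_5) = 0x35BD7

0x0F1A0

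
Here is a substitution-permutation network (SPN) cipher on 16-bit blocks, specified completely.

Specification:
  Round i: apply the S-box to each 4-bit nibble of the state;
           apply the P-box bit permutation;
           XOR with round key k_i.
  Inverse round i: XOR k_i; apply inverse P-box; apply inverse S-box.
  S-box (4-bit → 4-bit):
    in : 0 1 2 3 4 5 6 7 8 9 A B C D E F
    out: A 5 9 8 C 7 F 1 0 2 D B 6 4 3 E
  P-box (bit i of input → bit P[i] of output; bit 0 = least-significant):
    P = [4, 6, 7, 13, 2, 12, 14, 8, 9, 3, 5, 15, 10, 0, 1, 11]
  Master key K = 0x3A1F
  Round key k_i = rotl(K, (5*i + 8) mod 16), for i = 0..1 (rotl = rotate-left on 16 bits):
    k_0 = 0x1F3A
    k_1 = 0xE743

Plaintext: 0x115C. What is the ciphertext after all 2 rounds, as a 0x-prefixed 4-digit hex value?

0xAF89

s_0 = plaintext = 0x115C
s_1 = Round(s_0, k_0) = 0x49DC
s_2 = Round(s_1, k_1) = 0xAF89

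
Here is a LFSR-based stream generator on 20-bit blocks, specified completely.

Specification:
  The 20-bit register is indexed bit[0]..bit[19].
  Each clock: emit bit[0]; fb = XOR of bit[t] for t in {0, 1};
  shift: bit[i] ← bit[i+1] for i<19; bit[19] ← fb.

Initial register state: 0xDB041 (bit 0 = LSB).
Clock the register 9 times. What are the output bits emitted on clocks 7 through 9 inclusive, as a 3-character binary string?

100

reg_0 = 0xDB041
clock 1: out=1, reg = 0xED820
clock 2: out=0, reg = 0x76C10
clock 3: out=0, reg = 0x3B608
clock 4: out=0, reg = 0x1DB04
clock 5: out=0, reg = 0x0ED82
clock 6: out=0, reg = 0x876C1
clock 7: out=1, reg = 0xC3B60
clock 8: out=0, reg = 0x61DB0
clock 9: out=0, reg = 0x30ED8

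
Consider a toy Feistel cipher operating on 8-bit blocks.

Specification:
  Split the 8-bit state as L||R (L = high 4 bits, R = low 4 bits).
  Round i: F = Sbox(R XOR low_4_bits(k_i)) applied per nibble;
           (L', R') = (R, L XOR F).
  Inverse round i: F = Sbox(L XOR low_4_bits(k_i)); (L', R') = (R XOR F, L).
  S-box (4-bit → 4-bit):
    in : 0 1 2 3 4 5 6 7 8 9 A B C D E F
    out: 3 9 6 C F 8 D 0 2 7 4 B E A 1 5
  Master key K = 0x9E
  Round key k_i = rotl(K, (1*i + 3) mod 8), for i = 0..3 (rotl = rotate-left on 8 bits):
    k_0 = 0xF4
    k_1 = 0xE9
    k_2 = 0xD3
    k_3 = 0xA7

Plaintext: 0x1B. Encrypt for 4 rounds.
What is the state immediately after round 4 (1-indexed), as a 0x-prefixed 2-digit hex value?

0x29

s_0 = plaintext = 0x1B
s_1 = Round(s_0, k_0) = 0xB4
s_2 = Round(s_1, k_1) = 0x41
s_3 = Round(s_2, k_2) = 0x12
s_4 = Round(s_3, k_3) = 0x29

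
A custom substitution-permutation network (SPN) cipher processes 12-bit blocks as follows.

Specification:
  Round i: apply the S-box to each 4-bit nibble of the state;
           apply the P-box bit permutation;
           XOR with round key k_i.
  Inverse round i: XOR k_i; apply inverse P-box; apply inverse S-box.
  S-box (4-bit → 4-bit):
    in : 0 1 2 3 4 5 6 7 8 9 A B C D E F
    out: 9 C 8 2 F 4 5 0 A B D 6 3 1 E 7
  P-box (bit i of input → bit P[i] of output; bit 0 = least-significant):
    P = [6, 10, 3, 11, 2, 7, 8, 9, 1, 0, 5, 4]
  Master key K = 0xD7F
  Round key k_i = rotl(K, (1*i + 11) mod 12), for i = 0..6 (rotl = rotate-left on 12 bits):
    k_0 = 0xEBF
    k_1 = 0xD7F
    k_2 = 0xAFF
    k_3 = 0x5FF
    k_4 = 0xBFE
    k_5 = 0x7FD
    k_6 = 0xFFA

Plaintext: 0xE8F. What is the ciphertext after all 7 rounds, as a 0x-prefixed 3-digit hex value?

0xBC0

s_0 = plaintext = 0xE8F
s_1 = Round(s_0, k_0) = 0x846
s_2 = Round(s_1, k_1) = 0xEA2
s_3 = Round(s_2, k_2) = 0x1CA
s_4 = Round(s_3, k_3) = 0xD03
s_5 = Round(s_4, k_4) = 0xDF8
s_6 = Round(s_5, k_5) = 0xA7B
s_7 = Round(s_6, k_6) = 0xBC0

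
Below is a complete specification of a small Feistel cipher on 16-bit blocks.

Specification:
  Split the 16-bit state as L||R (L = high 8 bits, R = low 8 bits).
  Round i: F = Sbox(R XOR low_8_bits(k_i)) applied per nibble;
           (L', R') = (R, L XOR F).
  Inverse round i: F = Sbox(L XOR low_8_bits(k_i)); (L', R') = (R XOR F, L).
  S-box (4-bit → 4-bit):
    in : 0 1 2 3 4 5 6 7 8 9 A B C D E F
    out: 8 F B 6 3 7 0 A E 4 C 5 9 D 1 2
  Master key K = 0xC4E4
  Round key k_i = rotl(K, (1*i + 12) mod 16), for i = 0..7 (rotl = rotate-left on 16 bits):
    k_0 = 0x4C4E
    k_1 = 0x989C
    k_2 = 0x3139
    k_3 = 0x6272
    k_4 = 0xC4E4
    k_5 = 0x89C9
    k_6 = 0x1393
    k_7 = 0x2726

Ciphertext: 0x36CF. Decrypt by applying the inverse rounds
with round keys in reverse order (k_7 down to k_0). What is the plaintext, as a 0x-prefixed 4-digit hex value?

s_0 = ciphertext = 0x36CF
s_1 = InvRound(s_0, k_7) = 0x3736
s_2 = InvRound(s_1, k_6) = 0xF537
s_3 = InvRound(s_2, k_5) = 0x5EF5
s_4 = InvRound(s_3, k_4) = 0xA95E
s_5 = InvRound(s_4, k_3) = 0x8BA9
s_6 = InvRound(s_5, k_2) = 0xF28B
s_7 = InvRound(s_6, k_1) = 0x8AF2
s_8 = InvRound(s_7, k_0) = 0x618A

0x618A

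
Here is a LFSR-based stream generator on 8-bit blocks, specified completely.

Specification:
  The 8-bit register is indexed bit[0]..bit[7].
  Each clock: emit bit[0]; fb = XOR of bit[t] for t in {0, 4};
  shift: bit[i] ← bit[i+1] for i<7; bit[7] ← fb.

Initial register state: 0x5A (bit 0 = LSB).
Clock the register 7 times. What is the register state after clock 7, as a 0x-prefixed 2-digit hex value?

0x5E

reg_0 = 0x5A
clock 1: out=0, reg = 0xAD
clock 2: out=1, reg = 0xD6
clock 3: out=0, reg = 0xEB
clock 4: out=1, reg = 0xF5
clock 5: out=1, reg = 0x7A
clock 6: out=0, reg = 0xBD
clock 7: out=1, reg = 0x5E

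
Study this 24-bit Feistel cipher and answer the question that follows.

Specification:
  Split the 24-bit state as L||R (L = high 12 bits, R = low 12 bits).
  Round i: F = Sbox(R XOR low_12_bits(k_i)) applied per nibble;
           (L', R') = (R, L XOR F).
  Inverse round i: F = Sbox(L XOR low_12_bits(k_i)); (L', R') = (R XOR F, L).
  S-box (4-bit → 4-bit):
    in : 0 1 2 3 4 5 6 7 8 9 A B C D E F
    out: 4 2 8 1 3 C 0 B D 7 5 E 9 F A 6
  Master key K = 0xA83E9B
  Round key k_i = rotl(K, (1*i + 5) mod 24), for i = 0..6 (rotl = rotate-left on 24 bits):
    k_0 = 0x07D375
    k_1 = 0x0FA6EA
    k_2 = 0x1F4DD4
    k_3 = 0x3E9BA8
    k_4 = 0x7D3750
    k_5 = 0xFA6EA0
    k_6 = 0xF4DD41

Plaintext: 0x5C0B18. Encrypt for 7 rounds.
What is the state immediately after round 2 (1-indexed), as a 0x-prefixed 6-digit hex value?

0x8CF194

s_0 = plaintext = 0x5C0B18
s_1 = Round(s_0, k_0) = 0xB188CF
s_2 = Round(s_1, k_1) = 0x8CF194
s_3 = Round(s_2, k_2) = 0x1941FB
s_4 = Round(s_3, k_3) = 0x1FB455
s_5 = Round(s_4, k_4) = 0x4550B7
s_6 = Round(s_5, k_5) = 0x0B7E7E
s_7 = Round(s_6, k_6) = 0xE7E1A1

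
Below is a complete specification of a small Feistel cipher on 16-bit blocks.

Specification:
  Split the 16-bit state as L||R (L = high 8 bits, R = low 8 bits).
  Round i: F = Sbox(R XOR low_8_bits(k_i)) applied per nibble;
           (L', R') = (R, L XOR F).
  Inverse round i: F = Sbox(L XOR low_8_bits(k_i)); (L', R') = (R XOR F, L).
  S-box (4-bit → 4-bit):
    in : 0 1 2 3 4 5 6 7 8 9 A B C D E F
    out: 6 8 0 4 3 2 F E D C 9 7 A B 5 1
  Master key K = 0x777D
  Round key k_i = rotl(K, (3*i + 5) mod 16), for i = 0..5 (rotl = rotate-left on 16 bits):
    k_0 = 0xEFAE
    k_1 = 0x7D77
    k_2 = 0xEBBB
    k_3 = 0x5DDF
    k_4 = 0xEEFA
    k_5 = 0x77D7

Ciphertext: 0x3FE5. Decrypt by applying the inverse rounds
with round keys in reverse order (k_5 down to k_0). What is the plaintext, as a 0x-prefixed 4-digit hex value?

s_0 = ciphertext = 0x3FE5
s_1 = InvRound(s_0, k_5) = 0xB83F
s_2 = InvRound(s_1, k_4) = 0x0FB8
s_3 = InvRound(s_2, k_3) = 0x0E0F
s_4 = InvRound(s_3, k_2) = 0x7D0E
s_5 = InvRound(s_4, k_1) = 0x677D
s_6 = InvRound(s_5, k_0) = 0xD167

0xD167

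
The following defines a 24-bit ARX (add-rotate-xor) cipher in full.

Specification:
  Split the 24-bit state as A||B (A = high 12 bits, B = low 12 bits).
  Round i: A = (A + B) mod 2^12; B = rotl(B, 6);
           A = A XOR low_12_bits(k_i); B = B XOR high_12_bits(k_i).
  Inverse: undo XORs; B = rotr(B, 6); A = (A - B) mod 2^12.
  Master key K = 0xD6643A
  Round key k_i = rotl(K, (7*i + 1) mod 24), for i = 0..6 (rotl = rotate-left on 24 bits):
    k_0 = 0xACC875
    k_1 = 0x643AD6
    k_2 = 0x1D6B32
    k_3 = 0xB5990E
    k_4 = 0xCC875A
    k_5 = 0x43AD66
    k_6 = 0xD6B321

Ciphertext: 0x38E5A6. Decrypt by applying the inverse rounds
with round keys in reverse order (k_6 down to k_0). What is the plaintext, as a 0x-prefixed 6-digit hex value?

0x1EDEDC

s_0 = ciphertext = 0x38E5A6
s_1 = InvRound(s_0, k_6) = 0xD4C363
s_2 = InvRound(s_1, k_5) = 0x9CD65D
s_3 = InvRound(s_2, k_4) = 0x92D56A
s_4 = InvRound(s_3, k_3) = 0x32BCF8
s_5 = InvRound(s_4, k_2) = 0xC65BB4
s_6 = InvRound(s_5, k_1) = 0x8BCDF7
s_7 = InvRound(s_6, k_0) = 0x1EDEDC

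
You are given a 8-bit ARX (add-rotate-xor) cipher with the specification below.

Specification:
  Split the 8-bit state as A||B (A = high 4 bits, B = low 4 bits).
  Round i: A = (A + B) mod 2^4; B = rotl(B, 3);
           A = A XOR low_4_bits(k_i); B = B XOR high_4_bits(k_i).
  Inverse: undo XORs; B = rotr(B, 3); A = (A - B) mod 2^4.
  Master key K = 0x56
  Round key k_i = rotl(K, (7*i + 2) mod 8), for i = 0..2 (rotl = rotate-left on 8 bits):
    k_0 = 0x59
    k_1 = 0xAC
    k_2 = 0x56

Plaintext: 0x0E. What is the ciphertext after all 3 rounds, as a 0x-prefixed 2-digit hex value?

s_0 = plaintext = 0x0E
s_1 = Round(s_0, k_0) = 0x72
s_2 = Round(s_1, k_1) = 0x5B
s_3 = Round(s_2, k_2) = 0x68

0x68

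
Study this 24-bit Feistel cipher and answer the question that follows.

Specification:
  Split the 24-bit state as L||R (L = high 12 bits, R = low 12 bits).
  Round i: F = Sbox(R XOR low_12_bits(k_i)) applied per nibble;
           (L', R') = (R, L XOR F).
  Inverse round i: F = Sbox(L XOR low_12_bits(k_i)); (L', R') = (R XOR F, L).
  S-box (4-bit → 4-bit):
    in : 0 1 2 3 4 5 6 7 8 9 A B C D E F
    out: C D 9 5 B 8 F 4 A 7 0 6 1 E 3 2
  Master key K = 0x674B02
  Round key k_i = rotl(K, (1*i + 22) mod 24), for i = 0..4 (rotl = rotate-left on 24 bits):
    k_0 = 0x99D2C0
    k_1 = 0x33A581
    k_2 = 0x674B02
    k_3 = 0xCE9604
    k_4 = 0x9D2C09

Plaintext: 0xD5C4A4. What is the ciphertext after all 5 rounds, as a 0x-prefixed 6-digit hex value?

0x910C27

s_0 = plaintext = 0xD5C4A4
s_1 = Round(s_0, k_0) = 0x4A42A7
s_2 = Round(s_1, k_1) = 0x2A703B
s_3 = Round(s_2, k_2) = 0x03B4F0
s_4 = Round(s_3, k_3) = 0x4F0910
s_5 = Round(s_4, k_4) = 0x910C27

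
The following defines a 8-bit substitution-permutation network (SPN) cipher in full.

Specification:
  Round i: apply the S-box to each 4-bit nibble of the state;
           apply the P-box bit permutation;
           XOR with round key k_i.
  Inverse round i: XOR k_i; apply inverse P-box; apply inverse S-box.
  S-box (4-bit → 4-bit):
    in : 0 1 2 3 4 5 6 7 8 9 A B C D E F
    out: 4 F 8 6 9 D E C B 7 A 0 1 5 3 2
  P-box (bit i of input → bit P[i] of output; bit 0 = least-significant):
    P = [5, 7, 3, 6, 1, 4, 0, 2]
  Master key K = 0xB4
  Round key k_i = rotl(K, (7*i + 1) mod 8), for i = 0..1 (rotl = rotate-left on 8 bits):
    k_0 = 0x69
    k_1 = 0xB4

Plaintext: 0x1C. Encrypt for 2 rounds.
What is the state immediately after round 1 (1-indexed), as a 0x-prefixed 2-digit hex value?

s_0 = plaintext = 0x1C
s_1 = Round(s_0, k_0) = 0x5E
s_2 = Round(s_1, k_1) = 0x13

0x5E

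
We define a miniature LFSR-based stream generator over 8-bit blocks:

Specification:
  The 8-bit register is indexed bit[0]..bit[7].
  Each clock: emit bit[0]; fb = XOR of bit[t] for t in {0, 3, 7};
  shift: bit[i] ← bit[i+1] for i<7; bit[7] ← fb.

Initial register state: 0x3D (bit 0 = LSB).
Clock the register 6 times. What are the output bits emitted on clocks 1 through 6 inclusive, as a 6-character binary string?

101111

reg_0 = 0x3D
clock 1: out=1, reg = 0x1E
clock 2: out=0, reg = 0x8F
clock 3: out=1, reg = 0xC7
clock 4: out=1, reg = 0x63
clock 5: out=1, reg = 0xB1
clock 6: out=1, reg = 0x58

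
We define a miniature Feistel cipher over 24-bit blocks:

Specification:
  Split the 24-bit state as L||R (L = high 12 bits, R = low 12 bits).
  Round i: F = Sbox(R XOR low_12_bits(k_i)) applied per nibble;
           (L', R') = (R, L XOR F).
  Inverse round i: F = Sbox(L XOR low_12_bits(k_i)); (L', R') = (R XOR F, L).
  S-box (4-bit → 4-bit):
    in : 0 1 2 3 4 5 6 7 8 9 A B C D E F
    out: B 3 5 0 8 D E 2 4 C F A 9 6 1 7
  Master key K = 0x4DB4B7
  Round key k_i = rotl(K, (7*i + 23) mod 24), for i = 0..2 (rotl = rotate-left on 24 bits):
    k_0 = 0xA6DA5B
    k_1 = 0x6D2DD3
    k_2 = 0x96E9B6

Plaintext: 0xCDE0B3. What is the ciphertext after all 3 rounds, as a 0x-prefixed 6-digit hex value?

s_0 = plaintext = 0xCDE0B3
s_1 = Round(s_0, k_0) = 0x0B33CA
s_2 = Round(s_1, k_1) = 0x3CA18F
s_3 = Round(s_2, k_2) = 0x18F7C6

0x18F7C6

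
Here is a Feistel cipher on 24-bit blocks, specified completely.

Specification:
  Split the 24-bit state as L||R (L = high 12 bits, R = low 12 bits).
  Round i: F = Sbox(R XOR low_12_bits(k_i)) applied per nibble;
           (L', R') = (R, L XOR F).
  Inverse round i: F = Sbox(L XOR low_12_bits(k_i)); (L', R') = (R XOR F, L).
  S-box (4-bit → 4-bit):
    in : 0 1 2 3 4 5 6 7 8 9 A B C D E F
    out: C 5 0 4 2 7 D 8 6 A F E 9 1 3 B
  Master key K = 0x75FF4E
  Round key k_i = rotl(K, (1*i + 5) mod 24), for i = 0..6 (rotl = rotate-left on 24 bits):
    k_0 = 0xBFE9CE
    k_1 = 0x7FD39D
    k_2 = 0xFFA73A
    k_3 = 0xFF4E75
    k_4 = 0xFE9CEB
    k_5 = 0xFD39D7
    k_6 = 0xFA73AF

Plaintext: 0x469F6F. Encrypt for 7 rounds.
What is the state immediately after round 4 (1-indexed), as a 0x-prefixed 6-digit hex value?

s_0 = plaintext = 0x469F6F
s_1 = Round(s_0, k_0) = 0xF6F99C
s_2 = Round(s_1, k_1) = 0x99C0AA
s_3 = Round(s_2, k_2) = 0x0AA130
s_4 = Round(s_3, k_3) = 0x130B8D
s_5 = Round(s_4, k_4) = 0xB8D9ED
s_6 = Round(s_5, k_5) = 0x9ED7C2
s_7 = Round(s_6, k_6) = 0x7C2B3C

0x130B8D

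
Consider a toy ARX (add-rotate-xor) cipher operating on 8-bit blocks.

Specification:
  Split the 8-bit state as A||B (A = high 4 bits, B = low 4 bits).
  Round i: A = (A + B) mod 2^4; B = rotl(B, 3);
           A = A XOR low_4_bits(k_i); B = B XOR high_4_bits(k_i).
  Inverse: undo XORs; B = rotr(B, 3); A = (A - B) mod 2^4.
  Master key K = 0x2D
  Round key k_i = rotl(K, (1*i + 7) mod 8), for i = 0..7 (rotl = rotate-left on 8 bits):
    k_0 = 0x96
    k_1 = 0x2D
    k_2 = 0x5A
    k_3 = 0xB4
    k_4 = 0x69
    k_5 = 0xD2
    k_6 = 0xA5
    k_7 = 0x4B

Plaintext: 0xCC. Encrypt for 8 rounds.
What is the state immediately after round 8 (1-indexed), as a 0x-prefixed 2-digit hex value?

s_0 = plaintext = 0xCC
s_1 = Round(s_0, k_0) = 0xEF
s_2 = Round(s_1, k_1) = 0x0D
s_3 = Round(s_2, k_2) = 0x7B
s_4 = Round(s_3, k_3) = 0x66
s_5 = Round(s_4, k_4) = 0x55
s_6 = Round(s_5, k_5) = 0x87
s_7 = Round(s_6, k_6) = 0xA1
s_8 = Round(s_7, k_7) = 0x0C

0x0C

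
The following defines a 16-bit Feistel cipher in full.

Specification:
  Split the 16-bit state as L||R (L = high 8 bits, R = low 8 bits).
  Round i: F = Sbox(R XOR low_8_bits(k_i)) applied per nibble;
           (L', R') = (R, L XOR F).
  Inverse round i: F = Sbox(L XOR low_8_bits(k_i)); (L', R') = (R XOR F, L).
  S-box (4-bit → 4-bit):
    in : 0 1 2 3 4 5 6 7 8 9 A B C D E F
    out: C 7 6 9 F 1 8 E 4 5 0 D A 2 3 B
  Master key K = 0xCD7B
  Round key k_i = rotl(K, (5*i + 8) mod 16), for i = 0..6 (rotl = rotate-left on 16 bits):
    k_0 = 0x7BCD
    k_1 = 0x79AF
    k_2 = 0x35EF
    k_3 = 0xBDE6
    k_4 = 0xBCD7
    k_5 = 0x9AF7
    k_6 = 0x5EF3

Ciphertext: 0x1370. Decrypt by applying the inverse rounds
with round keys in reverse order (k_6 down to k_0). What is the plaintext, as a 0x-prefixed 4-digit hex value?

s_0 = ciphertext = 0x1370
s_1 = InvRound(s_0, k_6) = 0x4C13
s_2 = InvRound(s_1, k_5) = 0xCE4C
s_3 = InvRound(s_2, k_4) = 0x39CE
s_4 = InvRound(s_3, k_3) = 0xE539
s_5 = InvRound(s_4, k_2) = 0xF9E5
s_6 = InvRound(s_5, k_1) = 0xFDF9
s_7 = InvRound(s_6, k_0) = 0x65FD

0x65FD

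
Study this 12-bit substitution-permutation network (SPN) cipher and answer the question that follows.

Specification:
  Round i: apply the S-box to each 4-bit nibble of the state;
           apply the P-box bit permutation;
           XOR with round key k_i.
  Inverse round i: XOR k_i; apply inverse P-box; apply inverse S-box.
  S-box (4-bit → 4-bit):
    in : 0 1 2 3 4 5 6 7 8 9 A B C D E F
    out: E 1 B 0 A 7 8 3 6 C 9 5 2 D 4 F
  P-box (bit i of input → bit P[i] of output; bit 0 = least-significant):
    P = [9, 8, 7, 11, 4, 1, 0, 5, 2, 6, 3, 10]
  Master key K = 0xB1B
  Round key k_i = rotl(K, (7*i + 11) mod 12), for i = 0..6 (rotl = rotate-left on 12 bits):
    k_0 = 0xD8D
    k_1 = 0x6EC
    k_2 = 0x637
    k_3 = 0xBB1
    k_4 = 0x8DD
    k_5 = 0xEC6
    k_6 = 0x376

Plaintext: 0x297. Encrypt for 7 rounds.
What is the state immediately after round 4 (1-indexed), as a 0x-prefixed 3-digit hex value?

0x898

s_0 = plaintext = 0x297
s_1 = Round(s_0, k_0) = 0xAE8
s_2 = Round(s_1, k_1) = 0x369
s_3 = Round(s_2, k_2) = 0xE97
s_4 = Round(s_3, k_3) = 0x898
s_5 = Round(s_4, k_4) = 0x934
s_6 = Round(s_5, k_5) = 0x3CE
s_7 = Round(s_6, k_6) = 0x3F4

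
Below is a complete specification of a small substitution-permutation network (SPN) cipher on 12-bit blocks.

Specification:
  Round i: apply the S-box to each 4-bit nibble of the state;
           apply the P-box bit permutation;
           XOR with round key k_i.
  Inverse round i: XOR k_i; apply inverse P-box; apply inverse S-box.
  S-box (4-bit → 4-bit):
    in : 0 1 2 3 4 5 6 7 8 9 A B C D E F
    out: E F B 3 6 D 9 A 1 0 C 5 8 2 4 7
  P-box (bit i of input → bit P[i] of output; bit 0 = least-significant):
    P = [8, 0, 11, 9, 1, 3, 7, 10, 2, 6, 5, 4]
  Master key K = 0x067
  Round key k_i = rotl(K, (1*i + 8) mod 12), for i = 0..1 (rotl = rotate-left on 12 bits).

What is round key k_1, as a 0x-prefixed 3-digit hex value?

0xE0C

K = 0x067
k_0 = rotl(K, (1*0+8) mod 12) = rotl(K, 8) = 0x706
k_1 = rotl(K, (1*1+8) mod 12) = rotl(K, 9) = 0xE0C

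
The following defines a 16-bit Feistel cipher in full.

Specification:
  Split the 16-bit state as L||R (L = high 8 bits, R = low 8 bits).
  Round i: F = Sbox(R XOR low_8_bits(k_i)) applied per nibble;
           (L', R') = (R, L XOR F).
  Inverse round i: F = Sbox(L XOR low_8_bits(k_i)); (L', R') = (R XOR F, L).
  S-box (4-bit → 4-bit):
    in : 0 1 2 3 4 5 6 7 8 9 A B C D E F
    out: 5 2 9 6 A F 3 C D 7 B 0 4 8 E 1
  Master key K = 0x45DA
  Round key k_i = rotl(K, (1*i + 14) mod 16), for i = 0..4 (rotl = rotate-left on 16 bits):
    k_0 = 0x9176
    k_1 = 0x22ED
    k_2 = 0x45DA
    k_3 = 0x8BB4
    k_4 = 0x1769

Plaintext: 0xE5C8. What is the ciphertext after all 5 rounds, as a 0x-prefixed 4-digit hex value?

s_0 = plaintext = 0xE5C8
s_1 = Round(s_0, k_0) = 0xC8EB
s_2 = Round(s_1, k_1) = 0xEB9B
s_3 = Round(s_2, k_2) = 0x9B49
s_4 = Round(s_3, k_3) = 0x4983
s_5 = Round(s_4, k_4) = 0x83A2

0x83A2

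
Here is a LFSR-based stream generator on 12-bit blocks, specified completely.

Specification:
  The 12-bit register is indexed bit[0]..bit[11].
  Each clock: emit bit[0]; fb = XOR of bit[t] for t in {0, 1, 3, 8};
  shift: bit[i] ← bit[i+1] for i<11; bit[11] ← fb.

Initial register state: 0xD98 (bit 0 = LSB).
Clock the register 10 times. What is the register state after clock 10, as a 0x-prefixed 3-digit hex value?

reg_0 = 0xD98
clock 1: out=0, reg = 0x6CC
clock 2: out=0, reg = 0xB66
clock 3: out=0, reg = 0x5B3
clock 4: out=1, reg = 0xAD9
clock 5: out=1, reg = 0x56C
clock 6: out=0, reg = 0x2B6
clock 7: out=0, reg = 0x95B
clock 8: out=1, reg = 0x4AD
clock 9: out=1, reg = 0x256
clock 10: out=0, reg = 0x92B

0x92B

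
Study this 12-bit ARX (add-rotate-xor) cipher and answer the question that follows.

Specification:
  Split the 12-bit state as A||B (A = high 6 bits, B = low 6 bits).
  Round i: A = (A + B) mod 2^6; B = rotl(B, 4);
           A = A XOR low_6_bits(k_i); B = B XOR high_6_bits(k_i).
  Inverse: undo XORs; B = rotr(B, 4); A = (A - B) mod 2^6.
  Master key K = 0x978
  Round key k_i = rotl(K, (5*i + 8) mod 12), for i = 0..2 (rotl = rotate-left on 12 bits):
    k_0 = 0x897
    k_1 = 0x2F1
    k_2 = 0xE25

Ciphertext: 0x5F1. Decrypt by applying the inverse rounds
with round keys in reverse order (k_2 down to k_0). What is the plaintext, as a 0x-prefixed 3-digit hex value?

s_0 = ciphertext = 0x5F1
s_1 = InvRound(s_0, k_2) = 0x3A4
s_2 = InvRound(s_1, k_1) = 0x07E
s_3 = InvRound(s_2, k_0) = 0x971

0x971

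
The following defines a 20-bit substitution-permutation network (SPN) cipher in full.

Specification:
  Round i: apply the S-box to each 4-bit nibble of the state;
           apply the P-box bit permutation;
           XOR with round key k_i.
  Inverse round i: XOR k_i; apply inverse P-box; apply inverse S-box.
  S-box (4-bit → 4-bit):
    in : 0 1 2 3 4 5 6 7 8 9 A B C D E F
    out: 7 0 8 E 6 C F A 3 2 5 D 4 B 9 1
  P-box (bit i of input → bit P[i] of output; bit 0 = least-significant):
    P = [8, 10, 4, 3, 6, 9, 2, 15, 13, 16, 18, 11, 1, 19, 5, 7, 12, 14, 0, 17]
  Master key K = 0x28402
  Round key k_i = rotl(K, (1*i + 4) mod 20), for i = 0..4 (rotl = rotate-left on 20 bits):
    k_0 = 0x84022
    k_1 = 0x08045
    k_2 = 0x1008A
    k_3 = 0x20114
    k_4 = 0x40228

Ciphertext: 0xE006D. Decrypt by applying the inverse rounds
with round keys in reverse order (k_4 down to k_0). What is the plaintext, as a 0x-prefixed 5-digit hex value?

0x67BA3

s_0 = ciphertext = 0xE006D
s_1 = InvRound(s_0, k_4) = 0x59101
s_2 = InvRound(s_1, k_3) = 0xB145C
s_3 = InvRound(s_2, k_2) = 0xED1A4
s_4 = InvRound(s_3, k_1) = 0x63CFF
s_5 = InvRound(s_4, k_0) = 0x67BA3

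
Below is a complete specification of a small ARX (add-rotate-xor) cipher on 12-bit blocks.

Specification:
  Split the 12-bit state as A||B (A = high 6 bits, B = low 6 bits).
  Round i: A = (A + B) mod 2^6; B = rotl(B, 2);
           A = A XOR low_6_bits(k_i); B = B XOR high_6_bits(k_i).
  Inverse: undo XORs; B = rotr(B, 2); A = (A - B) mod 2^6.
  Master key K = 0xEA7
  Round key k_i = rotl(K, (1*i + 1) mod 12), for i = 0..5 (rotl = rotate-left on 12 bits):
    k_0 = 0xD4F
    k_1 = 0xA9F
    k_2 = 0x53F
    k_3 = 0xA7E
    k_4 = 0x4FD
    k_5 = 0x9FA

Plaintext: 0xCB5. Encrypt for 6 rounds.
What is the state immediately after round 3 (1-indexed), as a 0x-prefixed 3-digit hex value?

s_0 = plaintext = 0xCB5
s_1 = Round(s_0, k_0) = 0xA22
s_2 = Round(s_1, k_1) = 0x560
s_3 = Round(s_2, k_2) = 0x296
s_4 = Round(s_3, k_3) = 0x7B0
s_5 = Round(s_4, k_4) = 0xCD0
s_6 = Round(s_5, k_5) = 0xE66

0x296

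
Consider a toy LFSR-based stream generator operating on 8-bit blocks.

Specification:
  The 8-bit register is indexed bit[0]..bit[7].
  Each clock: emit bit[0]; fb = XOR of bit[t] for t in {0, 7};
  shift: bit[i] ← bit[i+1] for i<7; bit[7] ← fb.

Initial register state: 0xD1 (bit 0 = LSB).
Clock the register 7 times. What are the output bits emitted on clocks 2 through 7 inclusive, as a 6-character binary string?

reg_0 = 0xD1
clock 1: out=1, reg = 0x68
clock 2: out=0, reg = 0x34
clock 3: out=0, reg = 0x1A
clock 4: out=0, reg = 0x0D
clock 5: out=1, reg = 0x86
clock 6: out=0, reg = 0xC3
clock 7: out=1, reg = 0x61

000101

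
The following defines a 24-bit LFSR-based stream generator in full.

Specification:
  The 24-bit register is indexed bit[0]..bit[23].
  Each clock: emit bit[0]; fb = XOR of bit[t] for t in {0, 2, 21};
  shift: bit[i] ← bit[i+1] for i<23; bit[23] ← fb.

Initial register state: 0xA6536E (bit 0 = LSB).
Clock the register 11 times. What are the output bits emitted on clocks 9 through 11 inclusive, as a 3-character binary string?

110

reg_0 = 0xA6536E
clock 1: out=0, reg = 0x5329B7
clock 2: out=1, reg = 0x2994DB
clock 3: out=1, reg = 0x14CA6D
clock 4: out=1, reg = 0x0A6536
clock 5: out=0, reg = 0x85329B
clock 6: out=1, reg = 0xC2994D
clock 7: out=1, reg = 0x614CA6
clock 8: out=0, reg = 0x30A653
clock 9: out=1, reg = 0x185329
clock 10: out=1, reg = 0x8C2994
clock 11: out=0, reg = 0xC614CA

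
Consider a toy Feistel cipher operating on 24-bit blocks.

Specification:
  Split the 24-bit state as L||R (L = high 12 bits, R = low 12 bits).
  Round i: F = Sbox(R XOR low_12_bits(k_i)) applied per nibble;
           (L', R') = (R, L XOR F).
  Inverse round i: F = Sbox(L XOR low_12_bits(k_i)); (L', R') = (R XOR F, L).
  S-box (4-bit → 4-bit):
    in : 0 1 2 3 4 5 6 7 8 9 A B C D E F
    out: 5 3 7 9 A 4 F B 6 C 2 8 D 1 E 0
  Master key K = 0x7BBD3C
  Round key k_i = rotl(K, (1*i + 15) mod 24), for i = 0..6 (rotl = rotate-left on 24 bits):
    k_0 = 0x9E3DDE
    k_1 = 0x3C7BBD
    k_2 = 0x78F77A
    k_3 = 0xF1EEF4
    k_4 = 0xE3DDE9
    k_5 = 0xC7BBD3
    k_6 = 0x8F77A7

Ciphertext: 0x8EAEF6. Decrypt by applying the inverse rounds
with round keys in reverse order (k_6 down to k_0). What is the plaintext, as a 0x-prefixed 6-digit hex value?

s_0 = ciphertext = 0x8EAEF6
s_1 = InvRound(s_0, k_6) = 0xE578EA
s_2 = InvRound(s_1, k_5) = 0xC80E57
s_3 = InvRound(s_2, k_4) = 0xDABC80
s_4 = InvRound(s_3, k_3) = 0x5C0DAB
s_5 = InvRound(s_4, k_2) = 0xA295C0
s_6 = InvRound(s_5, k_1) = 0x60AA29
s_7 = InvRound(s_6, k_0) = 0x23360A

0x23360A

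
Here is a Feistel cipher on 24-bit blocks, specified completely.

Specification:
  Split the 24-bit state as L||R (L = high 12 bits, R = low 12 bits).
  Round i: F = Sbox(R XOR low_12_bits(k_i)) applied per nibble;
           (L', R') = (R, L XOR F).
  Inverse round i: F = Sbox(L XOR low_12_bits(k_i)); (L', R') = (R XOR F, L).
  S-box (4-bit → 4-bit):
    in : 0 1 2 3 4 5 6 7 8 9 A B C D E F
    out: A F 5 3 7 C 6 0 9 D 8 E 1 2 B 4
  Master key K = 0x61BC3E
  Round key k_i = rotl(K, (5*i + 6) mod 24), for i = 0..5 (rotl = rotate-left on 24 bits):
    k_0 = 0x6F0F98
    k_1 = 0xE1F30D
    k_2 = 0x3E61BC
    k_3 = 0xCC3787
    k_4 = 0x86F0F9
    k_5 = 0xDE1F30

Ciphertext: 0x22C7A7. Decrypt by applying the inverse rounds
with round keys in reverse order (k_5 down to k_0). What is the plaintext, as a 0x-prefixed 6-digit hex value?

s_0 = ciphertext = 0x22C7A7
s_1 = InvRound(s_0, k_5) = 0x55622C
s_2 = InvRound(s_1, k_4) = 0xEA8556
s_3 = InvRound(s_2, k_3) = 0x802EA8
s_4 = InvRound(s_3, k_2) = 0x343802
s_5 = InvRound(s_4, k_1) = 0x279343
s_6 = InvRound(s_5, k_0) = 0x1FC279

0x1FC279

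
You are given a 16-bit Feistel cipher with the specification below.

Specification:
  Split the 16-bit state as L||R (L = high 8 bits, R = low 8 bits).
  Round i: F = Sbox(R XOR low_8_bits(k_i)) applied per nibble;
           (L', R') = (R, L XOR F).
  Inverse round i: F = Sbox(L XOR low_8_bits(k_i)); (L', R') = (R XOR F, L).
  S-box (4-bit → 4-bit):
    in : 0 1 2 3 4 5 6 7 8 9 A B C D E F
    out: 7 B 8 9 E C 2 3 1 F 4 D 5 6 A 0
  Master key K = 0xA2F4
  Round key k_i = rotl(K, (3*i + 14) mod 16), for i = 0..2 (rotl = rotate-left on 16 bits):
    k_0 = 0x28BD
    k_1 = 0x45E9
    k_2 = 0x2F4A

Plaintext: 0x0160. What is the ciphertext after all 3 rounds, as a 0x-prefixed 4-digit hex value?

s_0 = plaintext = 0x0160
s_1 = Round(s_0, k_0) = 0x6067
s_2 = Round(s_1, k_1) = 0x677A
s_3 = Round(s_2, k_2) = 0x7AF0

0x7AF0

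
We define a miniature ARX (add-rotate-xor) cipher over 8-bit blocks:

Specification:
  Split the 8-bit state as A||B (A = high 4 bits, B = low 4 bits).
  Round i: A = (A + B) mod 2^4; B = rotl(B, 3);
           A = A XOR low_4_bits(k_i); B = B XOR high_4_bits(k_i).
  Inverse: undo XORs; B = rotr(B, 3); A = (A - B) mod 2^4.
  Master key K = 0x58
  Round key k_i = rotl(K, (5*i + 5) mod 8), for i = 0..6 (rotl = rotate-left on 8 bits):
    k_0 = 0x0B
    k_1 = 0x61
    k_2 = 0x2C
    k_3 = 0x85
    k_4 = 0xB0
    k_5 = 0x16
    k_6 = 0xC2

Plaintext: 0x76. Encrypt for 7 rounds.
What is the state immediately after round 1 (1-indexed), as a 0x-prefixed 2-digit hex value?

s_0 = plaintext = 0x76
s_1 = Round(s_0, k_0) = 0x63
s_2 = Round(s_1, k_1) = 0x8F
s_3 = Round(s_2, k_2) = 0xBD
s_4 = Round(s_3, k_3) = 0xD6
s_5 = Round(s_4, k_4) = 0x38
s_6 = Round(s_5, k_5) = 0xD5
s_7 = Round(s_6, k_6) = 0x06

0x63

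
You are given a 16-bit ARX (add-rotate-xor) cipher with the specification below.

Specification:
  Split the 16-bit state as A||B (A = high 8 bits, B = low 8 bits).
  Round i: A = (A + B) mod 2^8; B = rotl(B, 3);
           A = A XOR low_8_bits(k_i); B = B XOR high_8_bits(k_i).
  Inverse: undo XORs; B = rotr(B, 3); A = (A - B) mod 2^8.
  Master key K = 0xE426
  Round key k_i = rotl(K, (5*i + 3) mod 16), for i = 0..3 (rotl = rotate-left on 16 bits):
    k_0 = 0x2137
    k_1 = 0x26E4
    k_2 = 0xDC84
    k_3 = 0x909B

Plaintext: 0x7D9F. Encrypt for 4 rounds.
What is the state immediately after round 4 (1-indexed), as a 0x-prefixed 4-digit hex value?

s_0 = plaintext = 0x7D9F
s_1 = Round(s_0, k_0) = 0x2BDD
s_2 = Round(s_1, k_1) = 0xECC8
s_3 = Round(s_2, k_2) = 0x309A
s_4 = Round(s_3, k_3) = 0x5144

0x5144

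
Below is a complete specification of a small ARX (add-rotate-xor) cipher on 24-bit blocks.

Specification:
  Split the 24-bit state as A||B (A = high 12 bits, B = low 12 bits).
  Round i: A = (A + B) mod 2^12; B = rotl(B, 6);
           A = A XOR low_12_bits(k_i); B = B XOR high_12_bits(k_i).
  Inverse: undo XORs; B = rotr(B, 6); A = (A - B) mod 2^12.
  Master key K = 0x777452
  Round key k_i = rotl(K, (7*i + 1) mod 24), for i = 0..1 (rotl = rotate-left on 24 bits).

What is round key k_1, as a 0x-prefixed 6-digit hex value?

0x745277

K = 0x777452
k_0 = rotl(K, (7*0+1) mod 24) = rotl(K, 1) = 0xEEE8A4
k_1 = rotl(K, (7*1+1) mod 24) = rotl(K, 8) = 0x745277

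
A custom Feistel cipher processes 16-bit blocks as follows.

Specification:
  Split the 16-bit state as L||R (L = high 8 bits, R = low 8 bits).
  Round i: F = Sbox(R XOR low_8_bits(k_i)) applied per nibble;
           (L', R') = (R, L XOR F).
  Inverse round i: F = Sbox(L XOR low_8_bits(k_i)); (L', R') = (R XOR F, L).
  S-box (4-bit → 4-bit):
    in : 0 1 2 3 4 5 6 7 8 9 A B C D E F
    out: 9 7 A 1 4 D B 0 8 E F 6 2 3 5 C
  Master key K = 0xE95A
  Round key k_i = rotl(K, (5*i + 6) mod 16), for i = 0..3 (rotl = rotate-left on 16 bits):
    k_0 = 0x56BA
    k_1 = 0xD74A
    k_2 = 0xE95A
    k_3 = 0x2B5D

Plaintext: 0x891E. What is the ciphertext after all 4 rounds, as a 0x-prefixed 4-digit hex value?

0xA9CA

s_0 = plaintext = 0x891E
s_1 = Round(s_0, k_0) = 0x1E7D
s_2 = Round(s_1, k_1) = 0x7D0E
s_3 = Round(s_2, k_2) = 0x0EA9
s_4 = Round(s_3, k_3) = 0xA9CA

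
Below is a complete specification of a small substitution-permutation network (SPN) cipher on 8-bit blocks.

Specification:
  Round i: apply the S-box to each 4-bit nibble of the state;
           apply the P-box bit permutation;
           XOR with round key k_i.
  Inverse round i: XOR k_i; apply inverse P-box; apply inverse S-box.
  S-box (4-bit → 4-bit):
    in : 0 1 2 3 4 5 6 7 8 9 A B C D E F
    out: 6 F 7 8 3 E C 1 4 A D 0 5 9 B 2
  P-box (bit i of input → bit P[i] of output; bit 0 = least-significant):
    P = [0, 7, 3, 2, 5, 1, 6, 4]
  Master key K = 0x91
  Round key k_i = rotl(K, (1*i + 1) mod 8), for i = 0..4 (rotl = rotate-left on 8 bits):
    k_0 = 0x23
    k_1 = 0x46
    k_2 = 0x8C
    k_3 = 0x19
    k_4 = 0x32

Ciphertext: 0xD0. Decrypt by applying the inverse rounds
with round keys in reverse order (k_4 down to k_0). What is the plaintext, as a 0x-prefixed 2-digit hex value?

0xCE

s_0 = ciphertext = 0xD0
s_1 = InvRound(s_0, k_4) = 0x2F
s_2 = InvRound(s_1, k_3) = 0xE3
s_3 = InvRound(s_2, k_2) = 0x2A
s_4 = InvRound(s_3, k_1) = 0xC6
s_5 = InvRound(s_4, k_0) = 0xCE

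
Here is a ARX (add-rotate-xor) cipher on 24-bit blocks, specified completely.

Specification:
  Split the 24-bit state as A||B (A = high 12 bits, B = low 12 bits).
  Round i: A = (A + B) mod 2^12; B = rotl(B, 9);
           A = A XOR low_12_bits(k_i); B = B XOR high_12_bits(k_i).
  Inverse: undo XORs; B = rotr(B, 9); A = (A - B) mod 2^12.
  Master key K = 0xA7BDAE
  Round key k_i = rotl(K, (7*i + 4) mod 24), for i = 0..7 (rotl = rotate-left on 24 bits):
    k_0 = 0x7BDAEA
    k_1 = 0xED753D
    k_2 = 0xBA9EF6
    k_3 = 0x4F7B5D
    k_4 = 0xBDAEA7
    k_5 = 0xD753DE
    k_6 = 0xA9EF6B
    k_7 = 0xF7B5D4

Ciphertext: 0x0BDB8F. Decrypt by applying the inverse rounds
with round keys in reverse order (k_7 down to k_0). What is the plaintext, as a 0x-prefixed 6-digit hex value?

s_0 = ciphertext = 0x0BDB8F
s_1 = InvRound(s_0, k_7) = 0xDC77A2
s_2 = InvRound(s_1, k_6) = 0x8C69E6
s_3 = InvRound(s_2, k_5) = 0x67E49A
s_4 = InvRound(s_3, k_4) = 0xED2A07
s_5 = InvRound(s_4, k_3) = 0xE08787
s_6 = InvRound(s_5, k_2) = 0xF88176
s_7 = InvRound(s_6, k_1) = 0xDA6D0F
s_8 = InvRound(s_7, k_0) = 0x1B7595

0x1B7595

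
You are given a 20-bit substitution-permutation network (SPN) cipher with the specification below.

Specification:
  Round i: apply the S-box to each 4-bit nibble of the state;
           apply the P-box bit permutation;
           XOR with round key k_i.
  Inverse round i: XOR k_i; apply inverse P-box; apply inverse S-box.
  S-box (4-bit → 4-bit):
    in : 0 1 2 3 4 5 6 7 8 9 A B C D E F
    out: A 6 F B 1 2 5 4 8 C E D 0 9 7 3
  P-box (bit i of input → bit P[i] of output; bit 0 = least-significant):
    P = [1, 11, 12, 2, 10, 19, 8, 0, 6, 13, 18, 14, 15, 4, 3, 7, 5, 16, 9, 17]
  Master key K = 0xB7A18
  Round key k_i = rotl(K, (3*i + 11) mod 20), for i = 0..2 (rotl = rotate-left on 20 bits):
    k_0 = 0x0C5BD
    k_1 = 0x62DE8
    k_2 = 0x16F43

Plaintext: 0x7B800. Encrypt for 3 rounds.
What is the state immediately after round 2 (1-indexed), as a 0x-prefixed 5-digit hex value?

s_0 = plaintext = 0x7B800
s_1 = Round(s_0, k_0) = 0x80F30
s_2 = Round(s_1, k_1) = 0xC013D
s_3 = Round(s_2, k_2) = 0xD4BD4

0xC013D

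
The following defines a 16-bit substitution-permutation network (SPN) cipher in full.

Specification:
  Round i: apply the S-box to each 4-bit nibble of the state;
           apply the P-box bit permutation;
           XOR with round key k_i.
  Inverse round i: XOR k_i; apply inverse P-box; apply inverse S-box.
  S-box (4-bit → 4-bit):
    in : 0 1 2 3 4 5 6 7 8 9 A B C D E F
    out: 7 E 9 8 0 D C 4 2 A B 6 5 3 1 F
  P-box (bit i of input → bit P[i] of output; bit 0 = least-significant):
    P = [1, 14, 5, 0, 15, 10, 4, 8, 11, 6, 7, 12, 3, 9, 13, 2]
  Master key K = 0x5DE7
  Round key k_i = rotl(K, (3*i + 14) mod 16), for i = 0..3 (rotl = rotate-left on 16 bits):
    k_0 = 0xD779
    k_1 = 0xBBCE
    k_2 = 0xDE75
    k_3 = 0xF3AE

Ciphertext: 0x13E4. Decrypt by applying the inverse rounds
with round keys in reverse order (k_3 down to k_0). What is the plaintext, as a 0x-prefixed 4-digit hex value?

0xDA46

s_0 = ciphertext = 0x13E4
s_1 = InvRound(s_0, k_3) = 0xC8ED
s_2 = InvRound(s_1, k_2) = 0xD6B4
s_3 = InvRound(s_2, k_1) = 0xCD10
s_4 = InvRound(s_3, k_0) = 0xDA46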